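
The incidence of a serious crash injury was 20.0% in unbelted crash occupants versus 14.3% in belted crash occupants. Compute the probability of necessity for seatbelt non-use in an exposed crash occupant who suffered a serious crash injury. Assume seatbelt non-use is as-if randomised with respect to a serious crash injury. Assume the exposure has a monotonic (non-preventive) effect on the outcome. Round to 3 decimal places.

PN ≈ 0.285

p₁ = 0.2, p₀ = 0.143.
Under exogeneity and monotonicity, PN = (p₁ − p₀) / p₁.
PN = (0.2 − 0.143) / 0.2 = 0.057 / 0.2 ≈ 0.2850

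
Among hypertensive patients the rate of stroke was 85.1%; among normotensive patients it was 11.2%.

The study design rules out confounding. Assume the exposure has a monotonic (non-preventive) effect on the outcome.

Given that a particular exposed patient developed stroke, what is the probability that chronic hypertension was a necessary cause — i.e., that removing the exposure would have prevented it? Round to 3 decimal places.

p₁ = 0.851, p₀ = 0.112.
Under exogeneity and monotonicity, PN = (p₁ − p₀) / p₁.
PN = (0.851 − 0.112) / 0.851 = 0.739 / 0.851 ≈ 0.8684

PN ≈ 0.868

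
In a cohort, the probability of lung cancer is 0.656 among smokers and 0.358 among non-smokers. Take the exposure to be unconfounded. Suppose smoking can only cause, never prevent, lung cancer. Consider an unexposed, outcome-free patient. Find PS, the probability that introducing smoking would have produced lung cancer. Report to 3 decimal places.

Let p₁ = 0.656, p₀ = 0.358.
Under exogeneity and monotonicity, PS = (p₁ − p₀) / (1 − p₀).
PS = (0.656 − 0.358) / (1 − 0.358) = 0.298 / 0.642 ≈ 0.4642

PS ≈ 0.464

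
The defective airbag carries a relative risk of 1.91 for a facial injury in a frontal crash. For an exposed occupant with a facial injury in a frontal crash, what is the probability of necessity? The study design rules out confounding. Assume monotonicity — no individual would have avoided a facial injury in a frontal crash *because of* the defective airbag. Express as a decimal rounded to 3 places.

PN ≈ 0.476

Under exogeneity and monotonicity, PN = (RR − 1) / RR = 1 − 1/RR.
PN = (1.91 − 1) / 1.91 = 0.91 / 1.91 ≈ 0.4764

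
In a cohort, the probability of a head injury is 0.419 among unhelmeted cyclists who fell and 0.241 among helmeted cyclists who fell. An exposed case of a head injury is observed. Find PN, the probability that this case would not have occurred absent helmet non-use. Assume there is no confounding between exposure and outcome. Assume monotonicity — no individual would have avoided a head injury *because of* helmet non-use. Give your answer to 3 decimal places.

Let p₁ = 0.419, p₀ = 0.241.
Under exogeneity and monotonicity, PN = (p₁ − p₀) / p₁.
PN = (0.419 − 0.241) / 0.419 = 0.178 / 0.419 ≈ 0.4248

PN ≈ 0.425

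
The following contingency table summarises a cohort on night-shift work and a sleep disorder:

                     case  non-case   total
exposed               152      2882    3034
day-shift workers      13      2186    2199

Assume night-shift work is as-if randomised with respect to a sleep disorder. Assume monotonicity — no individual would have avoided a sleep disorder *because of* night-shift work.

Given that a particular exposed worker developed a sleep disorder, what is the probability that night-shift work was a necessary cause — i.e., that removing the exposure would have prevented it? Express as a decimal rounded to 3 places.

PN ≈ 0.882

p₁ = P(outcome | exposed) = 152/3034 = 0.050099
p₀ = P(outcome | unexposed) = 13/2199 = 0.0059118
Under exogeneity and monotonicity, PN = (p₁ − p₀)/p₁.
PN = (0.050099 − 0.0059118) / 0.050099 ≈ 0.8820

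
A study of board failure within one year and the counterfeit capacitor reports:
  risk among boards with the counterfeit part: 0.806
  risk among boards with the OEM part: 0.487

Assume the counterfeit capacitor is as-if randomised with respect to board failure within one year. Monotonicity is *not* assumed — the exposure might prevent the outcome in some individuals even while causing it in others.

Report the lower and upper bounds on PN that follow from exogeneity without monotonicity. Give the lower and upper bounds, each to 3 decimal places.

Let p₁ = 0.806, p₀ = 0.487.
Under exogeneity alone the bounds on PN are max{0,(p₁−p₀)/p₁} ≤ PN ≤ min{1,(1−p₀)/p₁}.
  lower = (p₁ − p₀)/p₁ = 0.319 / 0.806 ≈ 0.3958
  upper = min{1, (1 − p₀)/p₁} = 0.513 / 0.806 ≈ 0.6365

0.396 ≤ PN ≤ 0.636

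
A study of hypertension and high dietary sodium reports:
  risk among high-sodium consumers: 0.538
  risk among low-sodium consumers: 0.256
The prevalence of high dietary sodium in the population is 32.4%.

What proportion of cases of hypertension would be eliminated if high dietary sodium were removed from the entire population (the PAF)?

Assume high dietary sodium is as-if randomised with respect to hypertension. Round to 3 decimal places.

PAF ≈ 0.263

Let p₁ = 0.538, p₀ = 0.256.
Overall risk P(Y=1) = π·p₁ + (1−π)·p₀ = 0.324×0.538 + 0.676×0.256 = 0.34737.
Under exogeneity, PAF = [P(Y=1) − p₀] / P(Y=1).
PAF = (0.34737 − 0.256) / 0.34737 ≈ 0.2630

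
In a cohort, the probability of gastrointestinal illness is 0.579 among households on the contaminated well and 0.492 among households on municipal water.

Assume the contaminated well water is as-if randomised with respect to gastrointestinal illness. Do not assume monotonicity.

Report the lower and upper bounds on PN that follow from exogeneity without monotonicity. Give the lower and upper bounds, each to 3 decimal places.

0.150 ≤ PN ≤ 0.877

Let p₁ = 0.579, p₀ = 0.492.
Under exogeneity alone the bounds on PN are max{0,(p₁−p₀)/p₁} ≤ PN ≤ min{1,(1−p₀)/p₁}.
  lower = (p₁ − p₀)/p₁ = 0.087 / 0.579 ≈ 0.1503
  upper = min{1, (1 − p₀)/p₁} = 0.508 / 0.579 ≈ 0.8774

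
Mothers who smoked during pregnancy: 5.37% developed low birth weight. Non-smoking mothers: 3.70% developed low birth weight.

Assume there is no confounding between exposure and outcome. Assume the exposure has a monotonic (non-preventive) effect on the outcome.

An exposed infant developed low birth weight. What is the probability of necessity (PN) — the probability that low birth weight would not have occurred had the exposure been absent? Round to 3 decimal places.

PN ≈ 0.311

p₁ = 0.0537, p₀ = 0.037.
Under exogeneity and monotonicity, PN = (p₁ − p₀) / p₁.
PN = (0.0537 − 0.037) / 0.0537 = 0.0167 / 0.0537 ≈ 0.3110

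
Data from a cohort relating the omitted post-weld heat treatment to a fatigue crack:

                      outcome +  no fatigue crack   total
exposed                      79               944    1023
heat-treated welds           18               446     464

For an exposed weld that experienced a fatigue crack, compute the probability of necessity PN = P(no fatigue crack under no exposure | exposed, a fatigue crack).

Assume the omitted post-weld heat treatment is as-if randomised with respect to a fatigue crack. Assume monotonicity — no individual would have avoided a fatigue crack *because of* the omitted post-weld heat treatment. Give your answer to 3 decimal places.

p₁ = P(outcome | exposed) = 79/1023 = 0.077224
p₀ = P(outcome | unexposed) = 18/464 = 0.038793
Under exogeneity and monotonicity, PN = (p₁ − p₀) / p₁.
PN = (0.077224 − 0.038793) / 0.077224 = 0.038431 / 0.077224 ≈ 0.4977

PN ≈ 0.498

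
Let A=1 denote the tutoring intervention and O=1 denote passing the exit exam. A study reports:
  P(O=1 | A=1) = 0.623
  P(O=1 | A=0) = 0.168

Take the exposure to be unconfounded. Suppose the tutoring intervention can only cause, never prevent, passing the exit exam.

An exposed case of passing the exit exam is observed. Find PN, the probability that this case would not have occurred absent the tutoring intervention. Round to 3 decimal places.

Let p₁ = 0.623, p₀ = 0.168.
Under exogeneity and monotonicity, PN = (p₁ − p₀) / p₁.
PN = (0.623 − 0.168) / 0.623 = 0.455 / 0.623 ≈ 0.7303

PN ≈ 0.730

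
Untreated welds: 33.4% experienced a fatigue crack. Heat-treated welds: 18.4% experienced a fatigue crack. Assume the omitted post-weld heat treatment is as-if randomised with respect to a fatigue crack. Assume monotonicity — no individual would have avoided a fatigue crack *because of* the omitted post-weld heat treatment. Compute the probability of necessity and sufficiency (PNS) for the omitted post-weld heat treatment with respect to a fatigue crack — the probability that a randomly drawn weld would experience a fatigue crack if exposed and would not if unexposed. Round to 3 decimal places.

PNS ≈ 0.150

p₁ = 0.334, p₀ = 0.184.
Under exogeneity and monotonicity, PNS = p₁ − p₀.
PNS = 0.334 − 0.184 = 0.15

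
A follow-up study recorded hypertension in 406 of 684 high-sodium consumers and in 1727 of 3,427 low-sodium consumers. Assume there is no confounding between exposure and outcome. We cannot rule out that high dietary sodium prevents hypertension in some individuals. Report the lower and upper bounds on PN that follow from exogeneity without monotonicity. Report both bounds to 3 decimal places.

0.151 ≤ PN ≤ 0.836

p₁ = P(outcome | exposed) = 406/684 = 0.59357
p₀ = P(outcome | unexposed) = 1727/3427 = 0.50394
Under exogeneity alone the bounds on PN are max{0,(p₁−p₀)/p₁} ≤ PN ≤ min{1,(1−p₀)/p₁}.
  lower = (p₁ − p₀)/p₁ = 0.089628 / 0.59357 ≈ 0.1510
  upper = min{1, (1 − p₀)/p₁} = 0.49606 / 0.59357 ≈ 0.8357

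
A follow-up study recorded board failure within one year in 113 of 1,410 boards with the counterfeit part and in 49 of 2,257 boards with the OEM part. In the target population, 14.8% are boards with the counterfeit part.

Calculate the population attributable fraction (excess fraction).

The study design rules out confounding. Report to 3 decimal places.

p₁ = P(outcome | exposed) = 113/1410 = 0.080142
p₀ = P(outcome | unexposed) = 49/2257 = 0.02171
Overall risk P(Y=1) = π·p₁ + (1−π)·p₀ = 0.148×0.080142 + 0.852×0.02171 = 0.030358.
Under exogeneity, PAF = [P(Y=1) − p₀] / P(Y=1).
PAF = (0.030358 − 0.02171) / 0.030358 ≈ 0.2849

PAF ≈ 0.285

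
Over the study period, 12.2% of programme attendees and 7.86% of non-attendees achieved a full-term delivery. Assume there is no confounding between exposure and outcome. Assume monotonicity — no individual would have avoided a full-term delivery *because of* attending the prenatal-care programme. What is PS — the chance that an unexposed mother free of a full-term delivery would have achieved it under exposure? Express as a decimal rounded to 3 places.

p₁ = 0.122, p₀ = 0.0786.
Under exogeneity and monotonicity, PS = (p₁ − p₀) / (1 − p₀).
PS = (0.122 − 0.0786) / (1 − 0.0786) = 0.0434 / 0.9214 ≈ 0.0471

PS ≈ 0.047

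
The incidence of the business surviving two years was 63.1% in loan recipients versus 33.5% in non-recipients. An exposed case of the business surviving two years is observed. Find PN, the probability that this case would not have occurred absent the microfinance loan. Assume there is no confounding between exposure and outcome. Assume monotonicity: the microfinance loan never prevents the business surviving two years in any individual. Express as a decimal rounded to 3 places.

PN ≈ 0.469

p₁ = 0.631, p₀ = 0.335.
Under exogeneity and monotonicity, PN = (p₁ − p₀) / p₁.
PN = (0.631 − 0.335) / 0.631 = 0.296 / 0.631 ≈ 0.4691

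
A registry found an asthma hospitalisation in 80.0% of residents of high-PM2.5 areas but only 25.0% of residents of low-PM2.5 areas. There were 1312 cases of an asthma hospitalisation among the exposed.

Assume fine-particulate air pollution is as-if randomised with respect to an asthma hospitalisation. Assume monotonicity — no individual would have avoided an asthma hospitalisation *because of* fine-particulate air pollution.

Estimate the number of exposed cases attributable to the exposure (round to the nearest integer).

about 902 cases

p₁ = 0.8, p₀ = 0.25.
PN = (p₁ − p₀)/p₁ = (0.8 − 0.25) / 0.8 ≈ 0.68750.
Attributable cases ≈ PN × (exposed cases) = 0.68750 × 1312 ≈ 902.00.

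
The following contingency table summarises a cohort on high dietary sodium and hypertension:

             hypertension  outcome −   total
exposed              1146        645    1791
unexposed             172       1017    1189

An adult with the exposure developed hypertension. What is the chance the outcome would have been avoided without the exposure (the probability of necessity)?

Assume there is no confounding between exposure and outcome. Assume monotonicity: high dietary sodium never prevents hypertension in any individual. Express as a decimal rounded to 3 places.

PN ≈ 0.774

p₁ = P(outcome | exposed) = 1146/1791 = 0.63987
p₀ = P(outcome | unexposed) = 172/1189 = 0.14466
Under exogeneity and monotonicity, PN = (p₁ − p₀)/p₁.
PN = (0.63987 − 0.14466) / 0.63987 ≈ 0.7739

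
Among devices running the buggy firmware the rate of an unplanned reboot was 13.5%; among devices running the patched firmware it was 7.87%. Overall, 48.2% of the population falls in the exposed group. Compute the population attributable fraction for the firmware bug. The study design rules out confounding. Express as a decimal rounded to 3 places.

p₁ = 0.135, p₀ = 0.0787.
Overall risk P(Y=1) = π·p₁ + (1−π)·p₀ = 0.482×0.135 + 0.518×0.0787 = 0.10584.
Under exogeneity, PAF = [P(Y=1) − p₀] / P(Y=1).
PAF = (0.10584 − 0.0787) / 0.10584 ≈ 0.2564

PAF ≈ 0.256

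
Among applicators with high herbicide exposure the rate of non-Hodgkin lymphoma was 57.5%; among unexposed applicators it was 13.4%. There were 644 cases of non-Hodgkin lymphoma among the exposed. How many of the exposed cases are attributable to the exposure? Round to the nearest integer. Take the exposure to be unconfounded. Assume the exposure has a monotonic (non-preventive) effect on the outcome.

p₁ = 0.575, p₀ = 0.134.
PN = (p₁ − p₀)/p₁ = (0.575 − 0.134) / 0.575 ≈ 0.76696.
Attributable cases ≈ PN × (exposed cases) = 0.76696 × 644 ≈ 493.92.

about 494 cases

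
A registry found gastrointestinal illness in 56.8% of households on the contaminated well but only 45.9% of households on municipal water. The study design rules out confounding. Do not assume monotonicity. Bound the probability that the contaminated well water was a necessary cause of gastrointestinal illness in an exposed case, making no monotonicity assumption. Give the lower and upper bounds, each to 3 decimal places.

0.192 ≤ PN ≤ 0.952

p₁ = 0.568, p₀ = 0.459.
Under exogeneity alone the bounds on PN are max{0,(p₁−p₀)/p₁} ≤ PN ≤ min{1,(1−p₀)/p₁}.
  lower = (p₁ − p₀)/p₁ = 0.109 / 0.568 ≈ 0.1919
  upper = min{1, (1 − p₀)/p₁} = 0.541 / 0.568 ≈ 0.9525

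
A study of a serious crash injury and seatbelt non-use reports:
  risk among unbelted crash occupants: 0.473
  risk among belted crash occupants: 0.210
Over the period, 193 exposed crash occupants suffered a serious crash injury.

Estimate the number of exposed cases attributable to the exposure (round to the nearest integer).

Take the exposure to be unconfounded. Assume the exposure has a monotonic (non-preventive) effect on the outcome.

Let p₁ = 0.473, p₀ = 0.21.
PN = (p₁ − p₀)/p₁ = (0.473 − 0.21) / 0.473 ≈ 0.55603.
Attributable cases ≈ PN × (exposed cases) = 0.55603 × 193 ≈ 107.31.

about 107 cases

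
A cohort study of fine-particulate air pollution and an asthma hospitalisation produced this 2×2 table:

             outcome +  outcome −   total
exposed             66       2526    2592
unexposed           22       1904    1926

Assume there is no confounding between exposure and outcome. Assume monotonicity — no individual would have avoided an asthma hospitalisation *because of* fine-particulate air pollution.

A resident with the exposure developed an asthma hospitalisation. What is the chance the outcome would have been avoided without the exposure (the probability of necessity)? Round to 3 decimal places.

PN ≈ 0.551

p₁ = P(outcome | exposed) = 66/2592 = 0.025463
p₀ = P(outcome | unexposed) = 22/1926 = 0.011423
Under exogeneity and monotonicity, PN = (p₁ − p₀)/p₁.
PN = (0.025463 − 0.011423) / 0.025463 ≈ 0.5514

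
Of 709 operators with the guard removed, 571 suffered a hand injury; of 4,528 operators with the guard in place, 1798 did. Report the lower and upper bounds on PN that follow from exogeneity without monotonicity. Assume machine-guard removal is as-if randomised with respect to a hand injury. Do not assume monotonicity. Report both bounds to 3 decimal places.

0.507 ≤ PN ≤ 0.749

p₁ = P(outcome | exposed) = 571/709 = 0.80536
p₀ = P(outcome | unexposed) = 1798/4528 = 0.39708
Under exogeneity alone the bounds on PN are max{0,(p₁−p₀)/p₁} ≤ PN ≤ min{1,(1−p₀)/p₁}.
  lower = (p₁ − p₀)/p₁ = 0.40827 / 0.80536 ≈ 0.5069
  upper = min{1, (1 − p₀)/p₁} = 0.60292 / 0.80536 ≈ 0.7486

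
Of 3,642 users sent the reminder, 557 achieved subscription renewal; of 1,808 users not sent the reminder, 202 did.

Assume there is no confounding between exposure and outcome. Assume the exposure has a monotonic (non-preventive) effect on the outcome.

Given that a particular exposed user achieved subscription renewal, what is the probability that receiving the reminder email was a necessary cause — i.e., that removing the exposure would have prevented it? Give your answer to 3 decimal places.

p₁ = P(outcome | exposed) = 557/3642 = 0.15294
p₀ = P(outcome | unexposed) = 202/1808 = 0.11173
Under exogeneity and monotonicity, PN = (p₁ − p₀) / p₁.
PN = (0.15294 − 0.11173) / 0.15294 = 0.041212 / 0.15294 ≈ 0.2695

PN ≈ 0.269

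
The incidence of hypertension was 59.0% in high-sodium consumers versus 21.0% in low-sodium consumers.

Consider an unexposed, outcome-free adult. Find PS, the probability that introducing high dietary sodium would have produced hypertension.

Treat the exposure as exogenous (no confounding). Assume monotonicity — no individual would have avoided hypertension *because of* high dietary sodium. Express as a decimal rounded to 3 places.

p₁ = 0.59, p₀ = 0.21.
Under exogeneity and monotonicity, PS = (p₁ − p₀) / (1 − p₀).
PS = (0.59 − 0.21) / (1 − 0.21) = 0.38 / 0.79 ≈ 0.4810

PS ≈ 0.481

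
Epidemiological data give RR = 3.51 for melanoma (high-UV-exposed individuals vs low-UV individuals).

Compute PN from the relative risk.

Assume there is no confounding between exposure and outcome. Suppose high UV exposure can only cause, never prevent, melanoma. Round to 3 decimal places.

PN ≈ 0.715

Under exogeneity and monotonicity, PN = (RR − 1) / RR = 1 − 1/RR.
PN = (3.51 − 1) / 3.51 = 2.51 / 3.51 ≈ 0.7151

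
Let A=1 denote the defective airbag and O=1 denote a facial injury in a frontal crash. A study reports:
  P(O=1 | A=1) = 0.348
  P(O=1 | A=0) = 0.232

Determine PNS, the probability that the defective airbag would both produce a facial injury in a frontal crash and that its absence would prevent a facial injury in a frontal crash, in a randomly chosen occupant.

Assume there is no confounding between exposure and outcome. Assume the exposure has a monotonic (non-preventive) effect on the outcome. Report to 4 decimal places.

PNS ≈ 0.1160

Let p₁ = 0.348, p₀ = 0.232.
Under exogeneity and monotonicity, PNS = p₁ − p₀.
PNS = 0.348 − 0.232 = 0.116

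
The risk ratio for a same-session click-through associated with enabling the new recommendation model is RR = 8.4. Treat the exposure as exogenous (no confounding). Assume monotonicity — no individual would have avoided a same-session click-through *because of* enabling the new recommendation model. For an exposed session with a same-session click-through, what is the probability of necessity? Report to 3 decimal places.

PN ≈ 0.881

Under exogeneity and monotonicity, PN = (RR − 1) / RR = 1 − 1/RR.
PN = (8.4 − 1) / 8.4 = 7.4 / 8.4 ≈ 0.8810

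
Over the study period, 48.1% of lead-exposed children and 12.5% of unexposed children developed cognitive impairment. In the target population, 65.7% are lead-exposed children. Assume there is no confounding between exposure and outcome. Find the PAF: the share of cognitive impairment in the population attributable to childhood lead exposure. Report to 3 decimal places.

p₁ = 0.481, p₀ = 0.125.
Overall risk P(Y=1) = π·p₁ + (1−π)·p₀ = 0.657×0.481 + 0.343×0.125 = 0.35889.
Under exogeneity, PAF = [P(Y=1) − p₀] / P(Y=1).
PAF = (0.35889 − 0.125) / 0.35889 ≈ 0.6517

PAF ≈ 0.652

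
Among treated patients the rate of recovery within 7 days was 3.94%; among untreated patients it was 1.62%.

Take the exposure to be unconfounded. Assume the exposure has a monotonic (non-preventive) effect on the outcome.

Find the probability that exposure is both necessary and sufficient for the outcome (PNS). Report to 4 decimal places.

PNS ≈ 0.0232

p₁ = 0.0394, p₀ = 0.0162.
Under exogeneity and monotonicity, PNS = p₁ − p₀.
PNS = 0.0394 − 0.0162 = 0.0232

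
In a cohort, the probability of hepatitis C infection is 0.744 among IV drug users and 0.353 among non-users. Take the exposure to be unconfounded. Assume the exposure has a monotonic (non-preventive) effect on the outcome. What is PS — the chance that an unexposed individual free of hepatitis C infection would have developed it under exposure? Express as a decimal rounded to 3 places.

PS ≈ 0.604

Let p₁ = 0.744, p₀ = 0.353.
Under exogeneity and monotonicity, PS = (p₁ − p₀) / (1 − p₀).
PS = (0.744 − 0.353) / (1 − 0.353) = 0.391 / 0.647 ≈ 0.6043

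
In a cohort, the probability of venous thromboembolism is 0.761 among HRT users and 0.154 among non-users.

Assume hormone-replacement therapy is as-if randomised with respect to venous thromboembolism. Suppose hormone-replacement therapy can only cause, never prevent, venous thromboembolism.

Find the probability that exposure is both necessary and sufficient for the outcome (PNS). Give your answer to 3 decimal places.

PNS ≈ 0.607

Let p₁ = 0.761, p₀ = 0.154.
Under exogeneity and monotonicity, PNS = p₁ − p₀.
PNS = 0.761 − 0.154 = 0.607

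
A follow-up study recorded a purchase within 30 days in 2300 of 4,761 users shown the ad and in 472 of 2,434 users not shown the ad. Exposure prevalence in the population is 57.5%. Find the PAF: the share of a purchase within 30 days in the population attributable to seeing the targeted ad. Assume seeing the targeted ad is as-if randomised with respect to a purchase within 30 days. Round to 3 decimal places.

PAF ≈ 0.462

p₁ = P(outcome | exposed) = 2300/4761 = 0.48309
p₀ = P(outcome | unexposed) = 472/2434 = 0.19392
Overall risk P(Y=1) = π·p₁ + (1−π)·p₀ = 0.575×0.48309 + 0.425×0.19392 = 0.36019.
Under exogeneity, PAF = [P(Y=1) − p₀] / P(Y=1).
PAF = (0.36019 − 0.19392) / 0.36019 ≈ 0.4616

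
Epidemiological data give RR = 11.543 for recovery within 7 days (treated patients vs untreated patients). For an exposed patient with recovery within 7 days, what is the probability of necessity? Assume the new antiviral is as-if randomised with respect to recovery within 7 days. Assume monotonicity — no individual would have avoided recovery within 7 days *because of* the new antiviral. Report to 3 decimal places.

PN ≈ 0.913

Under exogeneity and monotonicity, PN = (RR − 1) / RR = 1 − 1/RR.
PN = (11.543 − 1) / 11.543 = 10.54 / 11.543 ≈ 0.9134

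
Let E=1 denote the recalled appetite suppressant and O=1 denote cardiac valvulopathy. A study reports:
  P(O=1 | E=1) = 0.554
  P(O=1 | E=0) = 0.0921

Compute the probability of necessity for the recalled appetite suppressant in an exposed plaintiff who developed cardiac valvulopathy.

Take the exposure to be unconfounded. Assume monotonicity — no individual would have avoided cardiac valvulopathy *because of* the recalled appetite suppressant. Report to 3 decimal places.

Let p₁ = 0.554, p₀ = 0.0921.
Under exogeneity and monotonicity, PN = (p₁ − p₀) / p₁.
PN = (0.554 − 0.0921) / 0.554 = 0.4619 / 0.554 ≈ 0.8338

PN ≈ 0.834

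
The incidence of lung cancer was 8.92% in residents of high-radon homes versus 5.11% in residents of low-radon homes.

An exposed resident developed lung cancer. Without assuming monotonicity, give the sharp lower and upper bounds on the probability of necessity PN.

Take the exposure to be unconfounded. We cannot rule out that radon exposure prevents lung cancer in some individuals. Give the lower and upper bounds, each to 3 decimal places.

p₁ = 0.0892, p₀ = 0.0511.
Under exogeneity alone the bounds on PN are max{0,(p₁−p₀)/p₁} ≤ PN ≤ min{1,(1−p₀)/p₁}.
  lower = (p₁ − p₀)/p₁ = 0.0381 / 0.0892 ≈ 0.4271
  upper = min{1, (1 − p₀)/p₁} = 0.9489 / 0.0892 ≈ 10.6379 → capped at 1

0.427 ≤ PN ≤ 1.000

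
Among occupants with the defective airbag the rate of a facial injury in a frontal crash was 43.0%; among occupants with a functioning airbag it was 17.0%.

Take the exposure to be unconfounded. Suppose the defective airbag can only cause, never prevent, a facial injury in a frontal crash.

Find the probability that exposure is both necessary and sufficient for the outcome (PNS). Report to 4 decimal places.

PNS ≈ 0.2600

p₁ = 0.43, p₀ = 0.17.
Under exogeneity and monotonicity, PNS = p₁ − p₀.
PNS = 0.43 − 0.17 = 0.26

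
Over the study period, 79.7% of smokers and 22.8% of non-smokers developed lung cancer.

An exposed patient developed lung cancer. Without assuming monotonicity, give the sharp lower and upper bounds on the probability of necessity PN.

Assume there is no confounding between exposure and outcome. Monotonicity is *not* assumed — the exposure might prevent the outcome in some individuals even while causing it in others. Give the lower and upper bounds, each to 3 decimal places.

p₁ = 0.797, p₀ = 0.228.
Under exogeneity alone the bounds on PN are max{0,(p₁−p₀)/p₁} ≤ PN ≤ min{1,(1−p₀)/p₁}.
  lower = (p₁ − p₀)/p₁ = 0.569 / 0.797 ≈ 0.7139
  upper = min{1, (1 − p₀)/p₁} = 0.772 / 0.797 ≈ 0.9686

0.714 ≤ PN ≤ 0.969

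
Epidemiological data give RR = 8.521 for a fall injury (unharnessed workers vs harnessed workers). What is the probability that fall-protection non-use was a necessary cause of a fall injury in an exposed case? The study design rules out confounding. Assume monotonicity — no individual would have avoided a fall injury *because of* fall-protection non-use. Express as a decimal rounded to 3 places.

PN ≈ 0.883

Under exogeneity and monotonicity, PN = (RR − 1) / RR = 1 − 1/RR.
PN = (8.521 − 1) / 8.521 = 7.521 / 8.521 ≈ 0.8826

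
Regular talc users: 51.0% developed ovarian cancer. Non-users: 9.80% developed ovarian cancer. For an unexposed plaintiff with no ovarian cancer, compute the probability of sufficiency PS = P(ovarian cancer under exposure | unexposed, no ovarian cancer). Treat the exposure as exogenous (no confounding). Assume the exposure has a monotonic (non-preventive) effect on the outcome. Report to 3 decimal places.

p₁ = 0.51, p₀ = 0.098.
Under exogeneity and monotonicity, PS = (p₁ − p₀) / (1 − p₀).
PS = (0.51 − 0.098) / (1 − 0.098) = 0.412 / 0.902 ≈ 0.4568

PS ≈ 0.457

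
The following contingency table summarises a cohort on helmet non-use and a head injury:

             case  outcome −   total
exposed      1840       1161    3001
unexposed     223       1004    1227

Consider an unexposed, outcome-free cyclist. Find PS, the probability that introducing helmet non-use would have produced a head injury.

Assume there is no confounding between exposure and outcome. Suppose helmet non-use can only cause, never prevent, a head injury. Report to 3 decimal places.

PS ≈ 0.527

p₁ = P(outcome | exposed) = 1840/3001 = 0.61313
p₀ = P(outcome | unexposed) = 223/1227 = 0.18174
Under exogeneity and monotonicity, PS = (p₁ − p₀) / (1 − p₀).
PS = (0.61313 − 0.18174) / (1 − 0.18174) = 0.43138 / 0.81826 ≈ 0.5272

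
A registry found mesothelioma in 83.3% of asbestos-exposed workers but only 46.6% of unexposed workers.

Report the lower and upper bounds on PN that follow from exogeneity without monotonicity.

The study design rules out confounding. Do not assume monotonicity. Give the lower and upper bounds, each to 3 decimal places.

0.441 ≤ PN ≤ 0.641

p₁ = 0.833, p₀ = 0.466.
Under exogeneity alone the bounds on PN are max{0,(p₁−p₀)/p₁} ≤ PN ≤ min{1,(1−p₀)/p₁}.
  lower = (p₁ − p₀)/p₁ = 0.367 / 0.833 ≈ 0.4406
  upper = min{1, (1 − p₀)/p₁} = 0.534 / 0.833 ≈ 0.6411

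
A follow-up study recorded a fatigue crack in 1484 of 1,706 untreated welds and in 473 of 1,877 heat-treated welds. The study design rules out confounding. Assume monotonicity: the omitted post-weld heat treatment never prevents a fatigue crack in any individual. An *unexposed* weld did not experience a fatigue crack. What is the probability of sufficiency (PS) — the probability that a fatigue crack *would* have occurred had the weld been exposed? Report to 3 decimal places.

PS ≈ 0.826

p₁ = P(outcome | exposed) = 1484/1706 = 0.86987
p₀ = P(outcome | unexposed) = 473/1877 = 0.252
Under exogeneity and monotonicity, PS = (p₁ − p₀) / (1 − p₀).
PS = (0.86987 − 0.252) / (1 − 0.252) = 0.61787 / 0.748 ≈ 0.8260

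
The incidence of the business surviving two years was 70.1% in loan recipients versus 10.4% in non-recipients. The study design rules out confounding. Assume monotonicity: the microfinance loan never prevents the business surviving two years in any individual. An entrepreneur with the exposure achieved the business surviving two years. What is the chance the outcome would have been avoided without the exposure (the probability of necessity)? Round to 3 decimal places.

p₁ = 0.701, p₀ = 0.104.
Under exogeneity and monotonicity, PN = (p₁ − p₀) / p₁.
PN = (0.701 − 0.104) / 0.701 = 0.597 / 0.701 ≈ 0.8516

PN ≈ 0.852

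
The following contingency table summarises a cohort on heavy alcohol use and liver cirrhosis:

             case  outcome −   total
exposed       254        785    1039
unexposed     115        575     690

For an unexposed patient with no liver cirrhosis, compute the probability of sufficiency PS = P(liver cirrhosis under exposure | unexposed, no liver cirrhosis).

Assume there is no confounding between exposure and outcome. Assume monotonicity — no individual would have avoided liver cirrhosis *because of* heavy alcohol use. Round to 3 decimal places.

p₁ = P(outcome | exposed) = 254/1039 = 0.24447
p₀ = P(outcome | unexposed) = 115/690 = 0.16667
Under exogeneity and monotonicity, PS = (p₁ − p₀) / (1 − p₀).
PS = (0.24447 − 0.16667) / (1 − 0.16667) = 0.077799 / 0.83333 ≈ 0.0934

PS ≈ 0.093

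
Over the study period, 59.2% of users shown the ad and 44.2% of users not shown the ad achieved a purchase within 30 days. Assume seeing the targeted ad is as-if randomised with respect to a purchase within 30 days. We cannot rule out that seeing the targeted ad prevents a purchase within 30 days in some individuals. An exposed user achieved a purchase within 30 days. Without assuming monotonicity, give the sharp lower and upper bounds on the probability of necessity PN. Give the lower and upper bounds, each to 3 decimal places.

p₁ = 0.592, p₀ = 0.442.
Under exogeneity alone the bounds on PN are max{0,(p₁−p₀)/p₁} ≤ PN ≤ min{1,(1−p₀)/p₁}.
  lower = (p₁ − p₀)/p₁ = 0.15 / 0.592 ≈ 0.2534
  upper = min{1, (1 − p₀)/p₁} = 0.558 / 0.592 ≈ 0.9426

0.253 ≤ PN ≤ 0.943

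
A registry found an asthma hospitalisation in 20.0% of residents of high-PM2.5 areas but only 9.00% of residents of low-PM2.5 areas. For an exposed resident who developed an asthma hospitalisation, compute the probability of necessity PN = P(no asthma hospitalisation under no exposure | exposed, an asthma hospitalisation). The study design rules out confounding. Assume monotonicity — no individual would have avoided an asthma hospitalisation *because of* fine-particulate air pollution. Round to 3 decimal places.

p₁ = 0.2, p₀ = 0.09.
Under exogeneity and monotonicity, PN = (p₁ − p₀) / p₁.
PN = (0.2 − 0.09) / 0.2 = 0.11 / 0.2 ≈ 0.5500

PN ≈ 0.550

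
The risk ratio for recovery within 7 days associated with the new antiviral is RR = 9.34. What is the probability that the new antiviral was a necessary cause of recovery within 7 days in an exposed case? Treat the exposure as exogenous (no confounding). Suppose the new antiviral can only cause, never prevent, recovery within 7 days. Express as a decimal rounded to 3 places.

Under exogeneity and monotonicity, PN = (RR − 1) / RR = 1 − 1/RR.
PN = (9.34 − 1) / 9.34 = 8.34 / 9.34 ≈ 0.8929

PN ≈ 0.893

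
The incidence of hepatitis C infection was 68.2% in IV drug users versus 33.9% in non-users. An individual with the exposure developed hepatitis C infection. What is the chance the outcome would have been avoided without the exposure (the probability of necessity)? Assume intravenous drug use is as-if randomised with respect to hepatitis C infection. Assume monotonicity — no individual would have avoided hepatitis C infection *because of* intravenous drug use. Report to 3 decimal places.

p₁ = 0.682, p₀ = 0.339.
Under exogeneity and monotonicity, PN = (p₁ − p₀) / p₁.
PN = (0.682 − 0.339) / 0.682 = 0.343 / 0.682 ≈ 0.5029

PN ≈ 0.503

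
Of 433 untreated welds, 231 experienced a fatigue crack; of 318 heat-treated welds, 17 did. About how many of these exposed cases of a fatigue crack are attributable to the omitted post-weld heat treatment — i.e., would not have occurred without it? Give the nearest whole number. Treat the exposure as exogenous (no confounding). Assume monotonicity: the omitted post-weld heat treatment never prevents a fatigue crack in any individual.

about 208 cases

p₁ = P(outcome | exposed) = 231/433 = 0.53349
p₀ = P(outcome | unexposed) = 17/318 = 0.053459
PN = (p₁ − p₀)/p₁ = (0.53349 − 0.053459) / 0.53349 ≈ 0.89979.
Attributable cases ≈ PN × (exposed cases) = 0.89979 × 231 ≈ 207.85.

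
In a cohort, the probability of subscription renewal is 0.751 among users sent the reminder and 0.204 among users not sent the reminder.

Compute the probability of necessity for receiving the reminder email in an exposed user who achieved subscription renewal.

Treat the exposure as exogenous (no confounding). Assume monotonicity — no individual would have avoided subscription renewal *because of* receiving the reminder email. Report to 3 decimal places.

PN ≈ 0.728

Let p₁ = 0.751, p₀ = 0.204.
Under exogeneity and monotonicity, PN = (p₁ − p₀) / p₁.
PN = (0.751 − 0.204) / 0.751 = 0.547 / 0.751 ≈ 0.7284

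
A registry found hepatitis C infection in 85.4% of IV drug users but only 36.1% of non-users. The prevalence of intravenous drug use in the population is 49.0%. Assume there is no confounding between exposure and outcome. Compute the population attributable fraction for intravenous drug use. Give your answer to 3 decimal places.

p₁ = 0.854, p₀ = 0.361.
Overall risk P(Y=1) = π·p₁ + (1−π)·p₀ = 0.49×0.854 + 0.51×0.361 = 0.60257.
Under exogeneity, PAF = [P(Y=1) − p₀] / P(Y=1).
PAF = (0.60257 − 0.361) / 0.60257 ≈ 0.4009

PAF ≈ 0.401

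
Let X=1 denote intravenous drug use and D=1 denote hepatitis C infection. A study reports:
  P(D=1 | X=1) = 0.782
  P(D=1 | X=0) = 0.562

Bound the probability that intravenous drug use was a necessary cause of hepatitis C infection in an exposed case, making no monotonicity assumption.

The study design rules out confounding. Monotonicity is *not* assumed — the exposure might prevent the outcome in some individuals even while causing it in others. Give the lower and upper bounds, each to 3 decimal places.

Let p₁ = 0.782, p₀ = 0.562.
Under exogeneity alone the bounds on PN are max{0,(p₁−p₀)/p₁} ≤ PN ≤ min{1,(1−p₀)/p₁}.
  lower = (p₁ − p₀)/p₁ = 0.22 / 0.782 ≈ 0.2813
  upper = min{1, (1 − p₀)/p₁} = 0.438 / 0.782 ≈ 0.5601

0.281 ≤ PN ≤ 0.560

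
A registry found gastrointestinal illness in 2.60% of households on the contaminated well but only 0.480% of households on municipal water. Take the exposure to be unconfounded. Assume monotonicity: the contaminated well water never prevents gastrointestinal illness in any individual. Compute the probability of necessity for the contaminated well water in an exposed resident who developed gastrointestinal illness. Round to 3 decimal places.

p₁ = 0.026, p₀ = 0.0048.
Under exogeneity and monotonicity, PN = (p₁ − p₀) / p₁.
PN = (0.026 − 0.0048) / 0.026 = 0.0212 / 0.026 ≈ 0.8154

PN ≈ 0.815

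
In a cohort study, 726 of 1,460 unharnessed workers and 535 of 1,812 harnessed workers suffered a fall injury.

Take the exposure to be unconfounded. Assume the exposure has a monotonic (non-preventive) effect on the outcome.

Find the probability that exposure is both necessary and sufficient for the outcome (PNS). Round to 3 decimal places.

PNS ≈ 0.202

p₁ = P(outcome | exposed) = 726/1460 = 0.49726
p₀ = P(outcome | unexposed) = 535/1812 = 0.29525
Under exogeneity and monotonicity, PNS = p₁ − p₀.
PNS = 0.49726 − 0.29525 = 0.20201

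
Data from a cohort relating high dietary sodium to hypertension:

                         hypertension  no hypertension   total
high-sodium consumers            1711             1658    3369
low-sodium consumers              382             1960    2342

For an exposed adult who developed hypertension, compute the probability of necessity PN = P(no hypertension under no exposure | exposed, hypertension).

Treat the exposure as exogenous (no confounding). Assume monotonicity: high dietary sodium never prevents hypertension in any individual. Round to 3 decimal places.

p₁ = P(outcome | exposed) = 1711/3369 = 0.50787
p₀ = P(outcome | unexposed) = 382/2342 = 0.16311
Under exogeneity and monotonicity, PN = (p₁ − p₀)/p₁.
PN = (0.50787 − 0.16311) / 0.50787 ≈ 0.6788

PN ≈ 0.679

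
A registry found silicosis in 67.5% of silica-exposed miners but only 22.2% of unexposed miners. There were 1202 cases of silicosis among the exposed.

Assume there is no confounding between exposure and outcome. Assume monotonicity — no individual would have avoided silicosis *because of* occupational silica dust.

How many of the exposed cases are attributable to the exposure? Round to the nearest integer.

p₁ = 0.675, p₀ = 0.222.
PN = (p₁ − p₀)/p₁ = (0.675 − 0.222) / 0.675 ≈ 0.67111.
Attributable cases ≈ PN × (exposed cases) = 0.67111 × 1202 ≈ 806.68.

about 807 cases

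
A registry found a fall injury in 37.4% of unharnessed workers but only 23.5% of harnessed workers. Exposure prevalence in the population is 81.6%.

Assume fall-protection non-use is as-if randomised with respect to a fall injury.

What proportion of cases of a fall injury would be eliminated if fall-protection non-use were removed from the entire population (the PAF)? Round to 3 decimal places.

PAF ≈ 0.326

p₁ = 0.374, p₀ = 0.235.
Overall risk P(Y=1) = π·p₁ + (1−π)·p₀ = 0.816×0.374 + 0.184×0.235 = 0.34842.
Under exogeneity, PAF = [P(Y=1) − p₀] / P(Y=1).
PAF = (0.34842 − 0.235) / 0.34842 ≈ 0.3255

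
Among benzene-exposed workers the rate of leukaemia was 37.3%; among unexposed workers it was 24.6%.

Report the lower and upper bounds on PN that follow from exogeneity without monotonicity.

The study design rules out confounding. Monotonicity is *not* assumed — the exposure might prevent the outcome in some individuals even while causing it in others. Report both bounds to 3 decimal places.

p₁ = 0.373, p₀ = 0.246.
Under exogeneity alone the bounds on PN are max{0,(p₁−p₀)/p₁} ≤ PN ≤ min{1,(1−p₀)/p₁}.
  lower = (p₁ − p₀)/p₁ = 0.127 / 0.373 ≈ 0.3405
  upper = min{1, (1 − p₀)/p₁} = 0.754 / 0.373 ≈ 2.0214 → capped at 1

0.340 ≤ PN ≤ 1.000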